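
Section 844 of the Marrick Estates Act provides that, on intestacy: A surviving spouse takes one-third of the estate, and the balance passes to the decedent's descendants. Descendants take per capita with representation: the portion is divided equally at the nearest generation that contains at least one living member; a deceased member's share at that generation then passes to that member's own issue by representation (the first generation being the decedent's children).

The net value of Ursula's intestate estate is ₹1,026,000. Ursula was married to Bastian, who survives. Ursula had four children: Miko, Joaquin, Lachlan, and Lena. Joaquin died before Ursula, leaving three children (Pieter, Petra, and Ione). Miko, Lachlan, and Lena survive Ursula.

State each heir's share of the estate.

Bastian: ₹342,000; Miko: ₹171,000; Pieter: ₹57,000; Petra: ₹57,000; Ione: ₹57,000; Lachlan: ₹171,000; Lena: ₹171,000

Bastian takes one-third of ₹1,026,000 = ₹342,000. The remaining ₹684,000 passes to the descendants.
The descendants' portion (₹684,000) is divided into 4 shares of ₹171,000: Miko, Lachlan, and Lena each take ₹171,000; Joaquin's ₹171,000 share passes to Joaquin's issue.
Joaquin's share (₹171,000) is divided into 3 shares of ₹57,000: Pieter, Petra, and Ione each take ₹57,000.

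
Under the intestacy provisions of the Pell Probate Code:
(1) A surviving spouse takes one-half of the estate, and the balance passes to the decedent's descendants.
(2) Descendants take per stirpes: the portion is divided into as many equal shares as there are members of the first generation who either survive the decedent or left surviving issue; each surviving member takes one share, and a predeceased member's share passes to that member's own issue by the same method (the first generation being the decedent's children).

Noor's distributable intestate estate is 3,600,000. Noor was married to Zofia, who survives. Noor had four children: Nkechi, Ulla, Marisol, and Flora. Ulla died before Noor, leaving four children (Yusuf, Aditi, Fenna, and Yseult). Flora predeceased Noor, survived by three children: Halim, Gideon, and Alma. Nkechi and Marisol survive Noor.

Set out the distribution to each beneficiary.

Zofia: 1,800,000; Nkechi: 450,000; Yusuf: 112,500; Aditi: 112,500; Fenna: 112,500; Yseult: 112,500; Marisol: 450,000; Halim: 150,000; Gideon: 150,000; Alma: 150,000

Zofia takes one-half of 3,600,000 = 1,800,000. The remaining 1,800,000 passes to the descendants.
The descendants' portion (1,800,000) is divided into 4 shares of 450,000: Nkechi and Marisol each take 450,000; Ulla's 450,000 share passes to Ulla's issue; Flora's 450,000 share passes to Flora's issue.
Ulla's share (450,000) is divided into 4 shares of 112,500: Yusuf, Aditi, Fenna, and Yseult each take 112,500.
Flora's share (450,000) is divided into 3 shares of 150,000: Halim, Gideon, and Alma each take 150,000.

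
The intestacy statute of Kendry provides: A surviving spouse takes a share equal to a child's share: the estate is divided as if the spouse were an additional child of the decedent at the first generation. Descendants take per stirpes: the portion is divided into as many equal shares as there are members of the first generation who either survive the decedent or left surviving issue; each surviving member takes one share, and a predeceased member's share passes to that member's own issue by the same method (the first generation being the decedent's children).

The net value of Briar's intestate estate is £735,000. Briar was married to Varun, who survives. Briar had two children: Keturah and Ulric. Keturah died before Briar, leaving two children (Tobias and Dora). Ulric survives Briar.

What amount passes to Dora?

The spouse counts as an additional share at the children's level, so there are 3 primary shares of £245,000. Varun takes one such share (£245,000).
The children's combined portion (£490,000) is divided into 2 shares of £245,000: Ulric takes £245,000; Keturah's £245,000 share passes to Keturah's issue.
Keturah's share (£245,000) is divided into 2 shares of £122,500: Tobias and Dora each take £122,500.

Dora receives £122,500.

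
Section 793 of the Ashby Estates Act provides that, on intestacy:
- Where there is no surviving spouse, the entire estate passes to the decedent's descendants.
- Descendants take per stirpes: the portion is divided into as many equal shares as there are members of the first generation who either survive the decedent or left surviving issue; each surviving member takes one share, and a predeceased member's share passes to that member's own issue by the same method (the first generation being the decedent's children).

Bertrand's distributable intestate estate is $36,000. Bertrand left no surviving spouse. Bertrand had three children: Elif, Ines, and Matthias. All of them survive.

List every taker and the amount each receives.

Elif: $12,000; Ines: $12,000; Matthias: $12,000

The entire $36,000 passes to the descendants.
That amount ($36,000) is divided into 3 shares of $12,000: Elif, Ines, and Matthias each take $12,000.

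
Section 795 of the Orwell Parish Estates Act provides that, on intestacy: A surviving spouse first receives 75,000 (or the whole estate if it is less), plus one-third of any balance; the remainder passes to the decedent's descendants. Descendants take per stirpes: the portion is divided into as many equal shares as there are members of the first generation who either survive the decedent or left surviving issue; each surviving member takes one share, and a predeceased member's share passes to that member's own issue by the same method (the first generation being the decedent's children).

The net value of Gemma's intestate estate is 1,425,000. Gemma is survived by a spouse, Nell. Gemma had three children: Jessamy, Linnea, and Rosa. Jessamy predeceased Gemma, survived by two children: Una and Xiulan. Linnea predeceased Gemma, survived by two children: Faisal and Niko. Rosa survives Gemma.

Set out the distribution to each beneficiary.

Nell: 525,000; Una: 150,000; Xiulan: 150,000; Faisal: 150,000; Niko: 150,000; Rosa: 300,000

Nell first takes 75,000, leaving a balance of 1,350,000. Nell then takes one-third of the balance (450,000), for a total of 525,000. The remaining 900,000 passes to the descendants.
The descendants' portion (900,000) is divided into 3 shares of 300,000: Rosa takes 300,000; Jessamy's 300,000 share passes to Jessamy's issue; Linnea's 300,000 share passes to Linnea's issue.
Jessamy's share (300,000) is divided into 2 shares of 150,000: Una and Xiulan each take 150,000.
Linnea's share (300,000) is divided into 2 shares of 150,000: Faisal and Niko each take 150,000.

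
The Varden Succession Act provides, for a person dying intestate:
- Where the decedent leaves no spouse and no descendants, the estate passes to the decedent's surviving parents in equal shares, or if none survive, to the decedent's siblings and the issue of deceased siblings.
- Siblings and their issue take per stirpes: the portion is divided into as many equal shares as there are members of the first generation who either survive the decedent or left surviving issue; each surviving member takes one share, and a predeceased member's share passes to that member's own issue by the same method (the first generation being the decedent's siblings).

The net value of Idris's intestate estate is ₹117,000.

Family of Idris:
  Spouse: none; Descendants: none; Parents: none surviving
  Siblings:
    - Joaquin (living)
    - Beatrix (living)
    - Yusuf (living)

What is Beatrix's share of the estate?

Beatrix receives ₹39,000.

The entire ₹117,000 passes to the siblings and their issue.
That amount (₹117,000) is divided into 3 shares of ₹39,000: Joaquin, Beatrix, and Yusuf each take ₹39,000.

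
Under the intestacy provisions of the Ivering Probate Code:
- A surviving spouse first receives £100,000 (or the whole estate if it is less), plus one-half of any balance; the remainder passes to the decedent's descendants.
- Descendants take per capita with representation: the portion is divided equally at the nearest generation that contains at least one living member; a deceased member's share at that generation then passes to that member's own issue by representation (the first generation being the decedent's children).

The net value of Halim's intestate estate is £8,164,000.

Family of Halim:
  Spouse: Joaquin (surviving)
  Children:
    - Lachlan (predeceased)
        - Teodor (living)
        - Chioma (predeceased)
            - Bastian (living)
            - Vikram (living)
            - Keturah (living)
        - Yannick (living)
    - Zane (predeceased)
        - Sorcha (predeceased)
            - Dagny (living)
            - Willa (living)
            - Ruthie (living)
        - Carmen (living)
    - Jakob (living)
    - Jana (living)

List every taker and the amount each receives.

Joaquin: £4,132,000; Teodor: £336,000; Bastian: £112,000; Vikram: £112,000; Keturah: £112,000; Yannick: £336,000; Dagny: £168,000; Willa: £168,000; Ruthie: £168,000; Carmen: £504,000; Jakob: £1,008,000; Jana: £1,008,000

Joaquin first takes £100,000, leaving a balance of £8,064,000. Joaquin then takes one-half of the balance (£4,032,000), for a total of £4,132,000. The remaining £4,032,000 passes to the descendants.
The descendants' portion (£4,032,000) is divided into 4 shares of £1,008,000: Jakob and Jana each take £1,008,000; Lachlan's £1,008,000 share passes to Lachlan's issue; Zane's £1,008,000 share passes to Zane's issue.
Lachlan's share (£1,008,000) is divided into 3 shares of £336,000: Teodor and Yannick each take £336,000; Chioma's £336,000 share passes to Chioma's issue.
Chioma's share (£336,000) is divided into 3 shares of £112,000: Bastian, Vikram, and Keturah each take £112,000.
Zane's share (£1,008,000) is divided into 2 shares of £504,000: Carmen takes £504,000; Sorcha's £504,000 share passes to Sorcha's issue.
Sorcha's share (£504,000) is divided into 3 shares of £168,000: Dagny, Willa, and Ruthie each take £168,000.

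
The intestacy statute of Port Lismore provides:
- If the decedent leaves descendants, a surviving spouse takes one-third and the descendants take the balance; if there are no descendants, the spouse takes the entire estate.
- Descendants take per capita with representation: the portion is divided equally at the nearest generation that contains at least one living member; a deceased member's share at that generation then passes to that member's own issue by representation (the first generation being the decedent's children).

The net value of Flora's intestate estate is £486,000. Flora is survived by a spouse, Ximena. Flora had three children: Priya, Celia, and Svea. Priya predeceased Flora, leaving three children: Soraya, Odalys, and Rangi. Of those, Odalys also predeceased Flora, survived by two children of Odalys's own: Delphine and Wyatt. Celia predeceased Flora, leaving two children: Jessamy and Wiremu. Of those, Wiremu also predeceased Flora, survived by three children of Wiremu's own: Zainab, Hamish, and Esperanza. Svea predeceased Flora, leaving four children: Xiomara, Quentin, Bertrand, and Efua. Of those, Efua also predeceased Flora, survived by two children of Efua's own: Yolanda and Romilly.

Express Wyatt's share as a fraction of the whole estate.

Ximena takes one-third of £486,000 = £162,000. The remaining £324,000 passes to the descendants.
No child survives, so the initial division is made at the grandchildren's generation.
The descendants' portion (£324,000) is divided into 9 shares of £36,000: Soraya, Rangi, Jessamy, Xiomara, Quentin, and Bertrand each take £36,000; Odalys's £36,000 share passes to Odalys's issue; Wiremu's £36,000 share passes to Wiremu's issue; Efua's £36,000 share passes to Efua's issue.
Odalys's share (£36,000) is divided into 2 shares of £18,000: Delphine and Wyatt each take £18,000.
Wiremu's share (£36,000) is divided into 3 shares of £12,000: Zainab, Hamish, and Esperanza each take £12,000.
Efua's share (£36,000) is divided into 2 shares of £18,000: Yolanda and Romilly each take £18,000.

Wyatt receives 1/27 of the estate.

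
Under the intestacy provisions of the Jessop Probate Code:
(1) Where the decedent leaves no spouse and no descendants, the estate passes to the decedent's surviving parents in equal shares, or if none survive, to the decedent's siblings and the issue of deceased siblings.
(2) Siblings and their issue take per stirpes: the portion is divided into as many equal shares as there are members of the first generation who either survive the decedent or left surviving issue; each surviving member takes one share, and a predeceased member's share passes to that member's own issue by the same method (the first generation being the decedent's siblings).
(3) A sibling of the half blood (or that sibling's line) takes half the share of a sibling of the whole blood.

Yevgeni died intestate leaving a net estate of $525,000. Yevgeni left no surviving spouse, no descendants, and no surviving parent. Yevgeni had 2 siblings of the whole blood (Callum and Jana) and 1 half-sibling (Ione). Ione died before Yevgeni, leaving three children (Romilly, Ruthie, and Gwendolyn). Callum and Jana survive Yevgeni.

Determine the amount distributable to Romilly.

The entire $525,000 passes to the siblings and their issue.
Counting each half-blood sibling's line as half a unit, there are 5/2 units in $525,000, so one unit is $210,000. Whole-blood lines (Callum and Jana) take $210,000 each; half-blood lines (Ione) take $105,000 each.
Ione's share ($105,000) is divided into 3 shares of $35,000: Romilly, Ruthie, and Gwendolyn each take $35,000.

Romilly receives $35,000.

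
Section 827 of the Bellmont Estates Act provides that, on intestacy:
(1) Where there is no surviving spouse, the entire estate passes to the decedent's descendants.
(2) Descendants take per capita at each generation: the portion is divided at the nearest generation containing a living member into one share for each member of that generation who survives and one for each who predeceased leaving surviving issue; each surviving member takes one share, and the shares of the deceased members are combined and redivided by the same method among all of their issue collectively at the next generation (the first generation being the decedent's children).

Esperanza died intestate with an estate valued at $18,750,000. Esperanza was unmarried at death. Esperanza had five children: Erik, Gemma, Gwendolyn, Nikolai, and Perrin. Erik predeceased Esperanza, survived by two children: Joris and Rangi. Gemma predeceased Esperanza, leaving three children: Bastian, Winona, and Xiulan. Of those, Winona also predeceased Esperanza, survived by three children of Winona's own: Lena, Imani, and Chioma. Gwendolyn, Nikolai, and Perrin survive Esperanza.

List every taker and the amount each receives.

The entire $18,750,000 passes to the descendants.
That amount ($18,750,000) is divided at the children's generation into 5 shares of $3,750,000. Gwendolyn, Nikolai, and Perrin each take $3,750,000. The 2 shares of the deceased (Erik and Gemma) are combined into a pool of $7,500,000.
That pool ($7,500,000) is divided at the grandchildren's generation into 5 shares of $1,500,000. Joris, Rangi, Bastian, and Xiulan each take $1,500,000. The remaining share for the deceased Winona ($1,500,000) is carried to the next generation.
That pool ($1,500,000) is divided at the great-grandchildren's generation equally among Lena, Imani, and Chioma: $500,000 each.

Joris: $1,500,000; Rangi: $1,500,000; Bastian: $1,500,000; Lena: $500,000; Imani: $500,000; Chioma: $500,000; Xiulan: $1,500,000; Gwendolyn: $3,750,000; Nikolai: $3,750,000; Perrin: $3,750,000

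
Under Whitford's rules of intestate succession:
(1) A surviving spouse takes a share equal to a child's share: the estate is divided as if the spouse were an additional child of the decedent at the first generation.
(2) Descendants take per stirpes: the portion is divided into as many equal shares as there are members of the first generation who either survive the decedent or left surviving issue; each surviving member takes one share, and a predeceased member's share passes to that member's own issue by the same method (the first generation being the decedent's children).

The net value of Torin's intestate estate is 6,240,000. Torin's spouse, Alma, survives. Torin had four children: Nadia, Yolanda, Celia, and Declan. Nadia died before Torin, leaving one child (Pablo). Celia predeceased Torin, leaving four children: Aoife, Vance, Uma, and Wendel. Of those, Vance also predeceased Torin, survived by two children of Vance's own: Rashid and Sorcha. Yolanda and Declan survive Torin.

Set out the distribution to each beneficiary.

Alma: 1,248,000; Pablo: 1,248,000; Yolanda: 1,248,000; Aoife: 312,000; Rashid: 156,000; Sorcha: 156,000; Uma: 312,000; Wendel: 312,000; Declan: 1,248,000

The spouse counts as an additional share at the children's level, so there are 5 primary shares of 1,248,000. Alma takes one such share (1,248,000).
The children's combined portion (4,992,000) is divided into 4 shares of 1,248,000: Yolanda and Declan each take 1,248,000; Nadia's 1,248,000 share passes to Nadia's issue; Celia's 1,248,000 share passes to Celia's issue.
Nadia's share (1,248,000) passes entirely to Pablo.
Celia's share (1,248,000) is divided into 4 shares of 312,000: Aoife, Uma, and Wendel each take 312,000; Vance's 312,000 share passes to Vance's issue.
Vance's share (312,000) is divided into 2 shares of 156,000: Rashid and Sorcha each take 156,000.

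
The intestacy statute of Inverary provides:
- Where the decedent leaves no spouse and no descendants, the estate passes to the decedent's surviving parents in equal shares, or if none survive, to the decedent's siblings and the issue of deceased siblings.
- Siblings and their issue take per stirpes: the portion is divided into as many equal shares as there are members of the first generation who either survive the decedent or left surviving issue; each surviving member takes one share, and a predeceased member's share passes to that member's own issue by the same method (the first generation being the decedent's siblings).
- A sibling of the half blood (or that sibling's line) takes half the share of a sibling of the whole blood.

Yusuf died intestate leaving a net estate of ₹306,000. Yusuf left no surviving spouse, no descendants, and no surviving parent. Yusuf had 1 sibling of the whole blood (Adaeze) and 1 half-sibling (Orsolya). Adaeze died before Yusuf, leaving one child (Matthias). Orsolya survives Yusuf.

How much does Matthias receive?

The entire ₹306,000 passes to the siblings and their issue.
Counting each half-blood sibling's line as half a unit, there are 3/2 units in ₹306,000, so one unit is ₹204,000. Whole-blood lines (Adaeze) take ₹204,000 each; half-blood lines (Orsolya) take ₹102,000 each.
Adaeze's share (₹204,000) passes entirely to Matthias.

Matthias receives ₹204,000.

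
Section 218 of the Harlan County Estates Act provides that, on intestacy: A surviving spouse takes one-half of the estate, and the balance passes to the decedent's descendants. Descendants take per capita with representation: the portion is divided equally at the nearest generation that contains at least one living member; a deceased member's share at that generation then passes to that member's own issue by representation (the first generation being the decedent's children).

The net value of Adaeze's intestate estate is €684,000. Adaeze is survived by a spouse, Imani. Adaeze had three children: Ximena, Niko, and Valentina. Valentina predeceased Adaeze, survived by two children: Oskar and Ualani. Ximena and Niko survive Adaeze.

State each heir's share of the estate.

Imani: €342,000; Ximena: €114,000; Niko: €114,000; Oskar: €57,000; Ualani: €57,000

Imani takes one-half of €684,000 = €342,000. The remaining €342,000 passes to the descendants.
The descendants' portion (€342,000) is divided into 3 shares of €114,000: Ximena and Niko each take €114,000; Valentina's €114,000 share passes to Valentina's issue.
Valentina's share (€114,000) is divided into 2 shares of €57,000: Oskar and Ualani each take €57,000.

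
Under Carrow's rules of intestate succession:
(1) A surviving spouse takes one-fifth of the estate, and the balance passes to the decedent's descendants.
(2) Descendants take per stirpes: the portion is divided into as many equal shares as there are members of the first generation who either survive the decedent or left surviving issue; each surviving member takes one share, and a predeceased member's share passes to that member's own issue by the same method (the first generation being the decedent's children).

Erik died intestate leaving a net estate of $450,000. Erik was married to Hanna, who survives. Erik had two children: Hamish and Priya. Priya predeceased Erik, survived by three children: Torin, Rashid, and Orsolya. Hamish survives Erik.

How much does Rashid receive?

Hanna takes one-fifth of $450,000 = $90,000. The remaining $360,000 passes to the descendants.
The descendants' portion ($360,000) is divided into 2 shares of $180,000: Hamish takes $180,000; Priya's $180,000 share passes to Priya's issue.
Priya's share ($180,000) is divided into 3 shares of $60,000: Torin, Rashid, and Orsolya each take $60,000.

Rashid receives $60,000.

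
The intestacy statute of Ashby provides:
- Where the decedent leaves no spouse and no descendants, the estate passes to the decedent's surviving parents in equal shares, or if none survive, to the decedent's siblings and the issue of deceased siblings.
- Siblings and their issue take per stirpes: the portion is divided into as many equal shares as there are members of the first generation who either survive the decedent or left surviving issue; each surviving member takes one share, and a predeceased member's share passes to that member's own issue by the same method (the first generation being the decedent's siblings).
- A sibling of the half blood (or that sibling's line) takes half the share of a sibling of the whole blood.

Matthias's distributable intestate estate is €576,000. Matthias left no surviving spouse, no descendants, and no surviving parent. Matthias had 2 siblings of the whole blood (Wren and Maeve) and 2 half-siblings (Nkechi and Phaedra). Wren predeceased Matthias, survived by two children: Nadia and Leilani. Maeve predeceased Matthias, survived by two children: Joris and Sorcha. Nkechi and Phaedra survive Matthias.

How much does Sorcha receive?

Sorcha receives €96,000.

The entire €576,000 passes to the siblings and their issue.
Counting each half-blood sibling's line as half a unit, there are 3 units in €576,000, so one unit is €192,000. Whole-blood lines (Wren and Maeve) take €192,000 each; half-blood lines (Nkechi and Phaedra) take €96,000 each.
Wren's share (€192,000) is divided into 2 shares of €96,000: Nadia and Leilani each take €96,000.
Maeve's share (€192,000) is divided into 2 shares of €96,000: Joris and Sorcha each take €96,000.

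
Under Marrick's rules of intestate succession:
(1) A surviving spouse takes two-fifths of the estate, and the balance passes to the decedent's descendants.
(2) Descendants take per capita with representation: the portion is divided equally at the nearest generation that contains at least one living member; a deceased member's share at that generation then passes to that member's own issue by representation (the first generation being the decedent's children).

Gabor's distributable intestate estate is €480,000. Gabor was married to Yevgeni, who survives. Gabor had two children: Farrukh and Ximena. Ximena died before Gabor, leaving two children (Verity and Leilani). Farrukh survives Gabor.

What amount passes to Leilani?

Leilani receives €72,000.

Yevgeni takes two-fifths of €480,000 = €192,000. The remaining €288,000 passes to the descendants.
The descendants' portion (€288,000) is divided into 2 shares of €144,000: Farrukh takes €144,000; Ximena's €144,000 share passes to Ximena's issue.
Ximena's share (€144,000) is divided into 2 shares of €72,000: Verity and Leilani each take €72,000.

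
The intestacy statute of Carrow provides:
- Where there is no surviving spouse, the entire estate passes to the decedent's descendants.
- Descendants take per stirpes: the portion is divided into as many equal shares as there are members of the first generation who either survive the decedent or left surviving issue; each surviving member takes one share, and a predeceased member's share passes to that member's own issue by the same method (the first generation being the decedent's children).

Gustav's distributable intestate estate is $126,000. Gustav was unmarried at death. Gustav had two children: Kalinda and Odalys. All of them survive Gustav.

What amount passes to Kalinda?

Kalinda receives $63,000.

The entire $126,000 passes to the descendants.
That amount ($126,000) is divided into 2 shares of $63,000: Kalinda and Odalys each take $63,000.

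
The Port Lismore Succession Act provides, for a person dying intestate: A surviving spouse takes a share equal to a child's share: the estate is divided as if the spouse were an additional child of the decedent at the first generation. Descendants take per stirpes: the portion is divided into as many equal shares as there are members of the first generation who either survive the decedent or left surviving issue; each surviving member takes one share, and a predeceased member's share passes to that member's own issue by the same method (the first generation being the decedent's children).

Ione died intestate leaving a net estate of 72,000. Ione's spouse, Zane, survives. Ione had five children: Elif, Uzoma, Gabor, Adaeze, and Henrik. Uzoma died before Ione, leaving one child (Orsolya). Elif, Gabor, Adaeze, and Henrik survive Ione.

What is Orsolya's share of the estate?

Orsolya receives 12,000.

The spouse counts as an additional share at the children's level, so there are 6 primary shares of 12,000. Zane takes one such share (12,000).
The children's combined portion (60,000) is divided into 5 shares of 12,000: Elif, Gabor, Adaeze, and Henrik each take 12,000; Uzoma's 12,000 share passes to Uzoma's issue.
Uzoma's share (12,000) passes entirely to Orsolya.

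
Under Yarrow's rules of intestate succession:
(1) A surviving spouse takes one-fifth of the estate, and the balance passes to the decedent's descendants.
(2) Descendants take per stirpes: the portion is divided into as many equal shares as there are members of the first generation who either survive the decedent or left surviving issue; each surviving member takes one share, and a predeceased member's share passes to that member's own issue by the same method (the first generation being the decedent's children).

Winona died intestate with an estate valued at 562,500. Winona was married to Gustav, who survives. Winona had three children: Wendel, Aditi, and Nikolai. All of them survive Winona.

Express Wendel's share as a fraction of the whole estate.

Wendel receives 4/15 of the estate.

Gustav takes one-fifth of 562,500 = 112,500. The remaining 450,000 passes to the descendants.
The descendants' portion (450,000) is divided into 3 shares of 150,000: Wendel, Aditi, and Nikolai each take 150,000.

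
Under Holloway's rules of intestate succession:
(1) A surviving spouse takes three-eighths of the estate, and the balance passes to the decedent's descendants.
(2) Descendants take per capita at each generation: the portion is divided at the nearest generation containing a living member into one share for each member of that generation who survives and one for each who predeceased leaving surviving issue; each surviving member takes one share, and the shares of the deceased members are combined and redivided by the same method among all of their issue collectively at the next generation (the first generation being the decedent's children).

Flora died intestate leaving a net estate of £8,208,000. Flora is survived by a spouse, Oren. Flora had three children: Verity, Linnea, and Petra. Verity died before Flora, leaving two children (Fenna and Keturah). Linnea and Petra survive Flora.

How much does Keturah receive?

Keturah receives £855,000.

Oren takes three-eighths of £8,208,000 = £3,078,000. The remaining £5,130,000 passes to the descendants.
The descendants' portion (£5,130,000) is divided at the children's generation into 3 shares of £1,710,000. Linnea and Petra each take £1,710,000. The remaining share for the deceased Verity (£1,710,000) is carried to the next generation.
That pool (£1,710,000) is divided at the grandchildren's generation equally among Fenna and Keturah: £855,000 each.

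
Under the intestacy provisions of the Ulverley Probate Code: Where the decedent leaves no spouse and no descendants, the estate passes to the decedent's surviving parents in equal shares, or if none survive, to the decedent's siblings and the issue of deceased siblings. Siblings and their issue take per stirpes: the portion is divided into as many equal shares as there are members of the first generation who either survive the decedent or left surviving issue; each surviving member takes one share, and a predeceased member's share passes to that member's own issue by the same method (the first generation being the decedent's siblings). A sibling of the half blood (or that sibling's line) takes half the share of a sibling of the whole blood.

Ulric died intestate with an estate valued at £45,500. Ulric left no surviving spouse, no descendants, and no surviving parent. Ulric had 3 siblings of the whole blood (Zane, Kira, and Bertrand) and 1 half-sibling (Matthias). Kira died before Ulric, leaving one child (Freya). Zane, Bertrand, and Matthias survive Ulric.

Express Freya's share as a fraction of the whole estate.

Freya receives 2/7 of the estate.

The entire £45,500 passes to the siblings and their issue.
Counting each half-blood sibling's line as half a unit, there are 7/2 units in £45,500, so one unit is £13,000. Whole-blood lines (Zane, Kira, and Bertrand) take £13,000 each; half-blood lines (Matthias) take £6,500 each.
Kira's share (£13,000) passes entirely to Freya.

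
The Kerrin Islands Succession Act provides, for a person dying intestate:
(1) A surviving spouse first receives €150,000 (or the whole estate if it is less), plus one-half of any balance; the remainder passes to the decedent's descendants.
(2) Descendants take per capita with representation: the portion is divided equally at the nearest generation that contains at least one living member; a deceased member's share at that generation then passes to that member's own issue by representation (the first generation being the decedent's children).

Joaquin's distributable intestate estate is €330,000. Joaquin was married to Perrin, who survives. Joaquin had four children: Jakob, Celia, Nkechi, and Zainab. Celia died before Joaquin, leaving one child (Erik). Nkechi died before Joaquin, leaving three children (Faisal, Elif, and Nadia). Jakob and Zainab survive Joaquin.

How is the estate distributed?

Perrin first takes €150,000, leaving a balance of €180,000. Perrin then takes one-half of the balance (€90,000), for a total of €240,000. The remaining €90,000 passes to the descendants.
The descendants' portion (€90,000) is divided into 4 shares of €22,500: Jakob and Zainab each take €22,500; Celia's €22,500 share passes to Celia's issue; Nkechi's €22,500 share passes to Nkechi's issue.
Celia's share (€22,500) passes entirely to Erik.
Nkechi's share (€22,500) is divided into 3 shares of €7,500: Faisal, Elif, and Nadia each take €7,500.

Perrin: €240,000; Jakob: €22,500; Erik: €22,500; Faisal: €7,500; Elif: €7,500; Nadia: €7,500; Zainab: €22,500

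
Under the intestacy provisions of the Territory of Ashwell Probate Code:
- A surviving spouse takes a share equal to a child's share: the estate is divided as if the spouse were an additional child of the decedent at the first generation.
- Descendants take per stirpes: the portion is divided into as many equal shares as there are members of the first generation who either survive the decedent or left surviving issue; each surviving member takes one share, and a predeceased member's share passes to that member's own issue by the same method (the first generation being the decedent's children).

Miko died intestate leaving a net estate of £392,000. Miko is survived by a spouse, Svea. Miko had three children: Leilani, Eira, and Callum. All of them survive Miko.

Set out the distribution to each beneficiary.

The spouse counts as an additional share at the children's level, so there are 4 primary shares of £98,000. Svea takes one such share (£98,000).
The children's combined portion (£294,000) is divided into 3 shares of £98,000: Leilani, Eira, and Callum each take £98,000.

Svea: £98,000; Leilani: £98,000; Eira: £98,000; Callum: £98,000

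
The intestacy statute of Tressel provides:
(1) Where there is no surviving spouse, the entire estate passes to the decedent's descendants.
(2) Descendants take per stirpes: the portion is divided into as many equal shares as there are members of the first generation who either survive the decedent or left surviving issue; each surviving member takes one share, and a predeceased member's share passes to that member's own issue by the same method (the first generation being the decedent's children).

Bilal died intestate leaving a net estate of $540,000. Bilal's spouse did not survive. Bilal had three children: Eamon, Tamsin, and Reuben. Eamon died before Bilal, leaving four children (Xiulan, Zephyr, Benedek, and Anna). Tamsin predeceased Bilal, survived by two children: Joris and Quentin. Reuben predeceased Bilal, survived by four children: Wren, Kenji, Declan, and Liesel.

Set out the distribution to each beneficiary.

The entire $540,000 passes to the descendants.
That amount ($540,000) is divided into 3 shares of $180,000: Eamon's $180,000 share passes to Eamon's issue; Tamsin's $180,000 share passes to Tamsin's issue; Reuben's $180,000 share passes to Reuben's issue.
Eamon's share ($180,000) is divided into 4 shares of $45,000: Xiulan, Zephyr, Benedek, and Anna each take $45,000.
Tamsin's share ($180,000) is divided into 2 shares of $90,000: Joris and Quentin each take $90,000.
Reuben's share ($180,000) is divided into 4 shares of $45,000: Wren, Kenji, Declan, and Liesel each take $45,000.

Xiulan: $45,000; Zephyr: $45,000; Benedek: $45,000; Anna: $45,000; Joris: $90,000; Quentin: $90,000; Wren: $45,000; Kenji: $45,000; Declan: $45,000; Liesel: $45,000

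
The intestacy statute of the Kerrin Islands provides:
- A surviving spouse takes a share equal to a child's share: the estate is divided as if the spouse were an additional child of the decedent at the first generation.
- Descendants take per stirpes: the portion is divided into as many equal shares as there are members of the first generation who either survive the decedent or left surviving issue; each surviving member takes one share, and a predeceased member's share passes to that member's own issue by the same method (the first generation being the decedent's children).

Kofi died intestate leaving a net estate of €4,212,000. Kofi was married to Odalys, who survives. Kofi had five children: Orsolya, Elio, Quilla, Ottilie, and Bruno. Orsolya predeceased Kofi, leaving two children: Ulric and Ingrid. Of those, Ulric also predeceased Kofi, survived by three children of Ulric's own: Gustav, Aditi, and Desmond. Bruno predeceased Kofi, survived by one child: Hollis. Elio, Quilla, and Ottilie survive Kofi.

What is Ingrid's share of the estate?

The spouse counts as an additional share at the children's level, so there are 6 primary shares of €702,000. Odalys takes one such share (€702,000).
The children's combined portion (€3,510,000) is divided into 5 shares of €702,000: Elio, Quilla, and Ottilie each take €702,000; Orsolya's €702,000 share passes to Orsolya's issue; Bruno's €702,000 share passes to Bruno's issue.
Orsolya's share (€702,000) is divided into 2 shares of €351,000: Ingrid takes €351,000; Ulric's €351,000 share passes to Ulric's issue.
Ulric's share (€351,000) is divided into 3 shares of €117,000: Gustav, Aditi, and Desmond each take €117,000.
Bruno's share (€702,000) passes entirely to Hollis.

Ingrid receives €351,000.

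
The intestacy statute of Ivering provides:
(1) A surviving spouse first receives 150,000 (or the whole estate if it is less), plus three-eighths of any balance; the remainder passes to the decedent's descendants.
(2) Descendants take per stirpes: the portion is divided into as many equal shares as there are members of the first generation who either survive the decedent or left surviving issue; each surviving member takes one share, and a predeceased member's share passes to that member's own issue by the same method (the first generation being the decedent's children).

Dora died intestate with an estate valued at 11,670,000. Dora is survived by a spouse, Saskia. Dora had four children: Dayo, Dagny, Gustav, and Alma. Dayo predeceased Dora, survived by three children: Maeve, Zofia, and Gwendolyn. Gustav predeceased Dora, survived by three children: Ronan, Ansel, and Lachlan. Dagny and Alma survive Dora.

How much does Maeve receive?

Maeve receives 600,000.

Saskia first takes 150,000, leaving a balance of 11,520,000. Saskia then takes three-eighths of the balance (4,320,000), for a total of 4,470,000. The remaining 7,200,000 passes to the descendants.
The descendants' portion (7,200,000) is divided into 4 shares of 1,800,000: Dagny and Alma each take 1,800,000; Dayo's 1,800,000 share passes to Dayo's issue; Gustav's 1,800,000 share passes to Gustav's issue.
Dayo's share (1,800,000) is divided into 3 shares of 600,000: Maeve, Zofia, and Gwendolyn each take 600,000.
Gustav's share (1,800,000) is divided into 3 shares of 600,000: Ronan, Ansel, and Lachlan each take 600,000.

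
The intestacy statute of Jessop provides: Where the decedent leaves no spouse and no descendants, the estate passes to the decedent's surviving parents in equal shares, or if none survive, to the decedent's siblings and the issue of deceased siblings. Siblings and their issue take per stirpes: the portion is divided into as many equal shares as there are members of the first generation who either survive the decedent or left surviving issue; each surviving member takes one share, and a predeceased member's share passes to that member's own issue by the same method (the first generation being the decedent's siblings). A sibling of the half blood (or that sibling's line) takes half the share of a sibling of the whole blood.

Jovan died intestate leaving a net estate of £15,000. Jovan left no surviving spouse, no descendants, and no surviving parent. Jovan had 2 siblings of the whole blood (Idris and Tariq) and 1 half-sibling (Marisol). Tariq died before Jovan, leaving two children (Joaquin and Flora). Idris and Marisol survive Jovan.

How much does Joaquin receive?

The entire £15,000 passes to the siblings and their issue.
Counting each half-blood sibling's line as half a unit, there are 5/2 units in £15,000, so one unit is £6,000. Whole-blood lines (Idris and Tariq) take £6,000 each; half-blood lines (Marisol) take £3,000 each.
Tariq's share (£6,000) is divided into 2 shares of £3,000: Joaquin and Flora each take £3,000.

Joaquin receives £3,000.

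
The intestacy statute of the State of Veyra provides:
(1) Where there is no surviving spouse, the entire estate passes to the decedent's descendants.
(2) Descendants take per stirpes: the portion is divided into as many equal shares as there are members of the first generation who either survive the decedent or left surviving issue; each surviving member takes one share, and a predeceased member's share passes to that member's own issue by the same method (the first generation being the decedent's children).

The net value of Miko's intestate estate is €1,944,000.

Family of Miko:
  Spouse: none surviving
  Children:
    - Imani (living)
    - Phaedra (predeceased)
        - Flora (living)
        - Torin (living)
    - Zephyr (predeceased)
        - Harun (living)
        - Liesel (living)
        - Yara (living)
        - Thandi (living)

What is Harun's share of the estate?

The entire €1,944,000 passes to the descendants.
That amount (€1,944,000) is divided into 3 shares of €648,000: Imani takes €648,000; Phaedra's €648,000 share passes to Phaedra's issue; Zephyr's €648,000 share passes to Zephyr's issue.
Phaedra's share (€648,000) is divided into 2 shares of €324,000: Flora and Torin each take €324,000.
Zephyr's share (€648,000) is divided into 4 shares of €162,000: Harun, Liesel, Yara, and Thandi each take €162,000.

Harun receives €162,000.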